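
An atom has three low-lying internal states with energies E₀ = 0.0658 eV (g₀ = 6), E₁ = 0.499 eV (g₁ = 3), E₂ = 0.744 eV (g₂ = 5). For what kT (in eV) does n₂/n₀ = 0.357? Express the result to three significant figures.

n₂/n₀ = (g₂/g₀) exp[−(E₂−E₀)/kT] = 0.357.
⇒ (E₂−E₀)/kT = ln((5/6)/0.357) = ln(2.3343) = 0.84771.
kT = 0.6782 eV / 0.84771 = 0.800 eV.

0.800 eV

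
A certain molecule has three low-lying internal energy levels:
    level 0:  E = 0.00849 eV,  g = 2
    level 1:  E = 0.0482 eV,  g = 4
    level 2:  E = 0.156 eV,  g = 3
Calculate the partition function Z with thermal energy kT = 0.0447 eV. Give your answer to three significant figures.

Z = 3.11

Eᵢ/kT = 0.18993, 1.0783, 3.4899.
Z = Σ gᵢe^(−Eᵢ/kT) = 2·e^(−0.18993) + 4·e^(−1.0783) + 3·e^(−3.4899) = 1.6540 + 1.3607 + 0.091512 = 3.1062.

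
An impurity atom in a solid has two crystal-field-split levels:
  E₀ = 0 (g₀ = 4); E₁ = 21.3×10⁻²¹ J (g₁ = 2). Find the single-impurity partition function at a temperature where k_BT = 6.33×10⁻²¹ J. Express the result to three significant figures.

Z = 4.07

Eᵢ/kT = 0, 3.3649.
Z = Σ gᵢe^(−Eᵢ/kT) = 4·e^(−0) + 2·e^(−3.3649) = 4.0000 + 0.069131 = 4.0691.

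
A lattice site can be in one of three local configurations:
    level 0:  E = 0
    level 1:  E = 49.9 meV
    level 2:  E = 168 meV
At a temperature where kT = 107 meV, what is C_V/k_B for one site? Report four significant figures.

0.2399

Eᵢ/kT = 0, 0.466355, 1.57009.
Z = Σ e^(−Eᵢ/kT) = e^(−0) + e^(−0.466355) + e^(−1.57009) = 1.00000 + 0.627285 + 0.208026 = 1.83531.
⟨E⟩ = 36.0974 meV, ⟨E²⟩ = 4050.15 meV².
C_V/k_B = (⟨E²⟩ − ⟨E⟩²)/(kT)² = (4050.15 − 1303.02)/11449.0 = 0.2399.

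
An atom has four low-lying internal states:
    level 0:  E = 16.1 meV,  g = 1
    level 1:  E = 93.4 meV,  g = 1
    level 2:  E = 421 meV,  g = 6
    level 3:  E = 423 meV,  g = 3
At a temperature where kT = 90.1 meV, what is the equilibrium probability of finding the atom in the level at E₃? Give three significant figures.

0.0215

Eᵢ/kT = 0.17869, 1.0366, 4.6726, 4.6948.
Z = Σ gᵢe^(−Eᵢ/kT) = 1·e^(−0.17869) + 1·e^(−1.0366) + 6·e^(−4.6726) + 3·e^(−4.6948) = 0.83637 + 0.35466 + 0.056088 + 0.027428 = 1.2745.
P₃ = g₃ e^(−E₃/kT) / Z = 0.027428/1.2745 = 0.0215.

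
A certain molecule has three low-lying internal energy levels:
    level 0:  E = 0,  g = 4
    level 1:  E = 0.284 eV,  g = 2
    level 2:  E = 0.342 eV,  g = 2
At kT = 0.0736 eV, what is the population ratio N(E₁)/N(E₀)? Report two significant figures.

n₁/n₀ = (g₁/g₀) exp[−(E₁−E₀)/kT] = (2/4) × exp(−(0.284 eV)/(0.0736 eV)) = (2/4) × exp(-3.859) = 0.011.

0.011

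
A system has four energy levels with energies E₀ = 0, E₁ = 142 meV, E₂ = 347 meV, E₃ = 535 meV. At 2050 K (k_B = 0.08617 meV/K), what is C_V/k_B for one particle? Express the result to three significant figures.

0.550

k_BT = 0.08617 × 2050 K = 176.65 meV.
Eᵢ/kT = 0, 0.80385, 1.9643, 3.0286.
Z = Σ e^(−Eᵢ/kT) = e^(−0) + e^(−0.80385) + e^(−1.9643) + e^(−3.0286) = 1.0000 + 0.44760 + 0.14025 + 0.048383 = 1.6362.
⟨E⟩ = 84.410 meV, ⟨E²⟩ = 24301 meV².
C_V/k_B = (⟨E²⟩ − ⟨E⟩²)/(kT)² = (24301 − 7125.0)/31205 = 0.550.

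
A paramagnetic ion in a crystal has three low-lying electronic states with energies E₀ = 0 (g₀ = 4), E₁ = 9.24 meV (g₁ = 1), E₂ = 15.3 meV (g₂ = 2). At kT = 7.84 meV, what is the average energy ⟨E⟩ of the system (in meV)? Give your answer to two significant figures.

Eᵢ/kT = 0, 1.179, 1.952.
Z = Σ gᵢe^(−Eᵢ/kT) = 4·e^(−0) + 1·e^(−1.179) + 2·e^(−1.952) = 4.000 + 0.3076 + 0.2840 = 4.592.
⟨E⟩ = Σ Eᵢ gᵢe^(−Eᵢ/kT) / Z = (0·4.000 + 9.24·0.3076 + 15.3·0.2840) / 4.592 = 1.6 meV.

1.6 meV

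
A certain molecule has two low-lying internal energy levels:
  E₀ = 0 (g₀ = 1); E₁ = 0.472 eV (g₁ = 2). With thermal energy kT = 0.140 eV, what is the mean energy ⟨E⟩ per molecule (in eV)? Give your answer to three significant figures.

Eᵢ/kT = 0, 3.3714.
Z = Σ gᵢe^(−Eᵢ/kT) = 1·e^(−0) + 2·e^(−3.3714) = 1.0000 + 0.068683 = 1.0687.
⟨E⟩ = Σ Eᵢ gᵢe^(−Eᵢ/kT) / Z = (0·1.0000 + 0.472·0.068683) / 1.0687 = 0.0303 eV.

0.0303 eV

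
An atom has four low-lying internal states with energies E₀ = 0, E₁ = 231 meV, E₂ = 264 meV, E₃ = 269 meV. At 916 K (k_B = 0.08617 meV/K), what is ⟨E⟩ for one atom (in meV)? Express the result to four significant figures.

27.27 meV

k_BT = 0.08617 × 916 K = 78.9317 meV.
Eᵢ/kT = 0, 2.92658, 3.34466, 3.40801.
Z = Σ e^(−Eᵢ/kT) = e^(−0) + e^(−2.92658) + e^(−3.34466) + e^(−3.40801) = 1.00000 + 0.0535800 + 0.0352722 + 0.0331070 = 1.12196.
⟨E⟩ = Σ Eᵢ e^(−Eᵢ/kT) / Z = (0·1.00000 + 231·0.0535800 + 264·0.0352722 + 269·0.0331070) / 1.12196 = 27.27 meV.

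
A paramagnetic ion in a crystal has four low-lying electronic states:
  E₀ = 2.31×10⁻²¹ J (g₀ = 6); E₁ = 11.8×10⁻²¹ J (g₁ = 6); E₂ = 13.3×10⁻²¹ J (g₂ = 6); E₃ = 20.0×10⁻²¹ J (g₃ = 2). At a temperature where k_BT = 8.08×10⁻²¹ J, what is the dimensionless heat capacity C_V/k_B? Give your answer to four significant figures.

0.4285

Eᵢ/kT = 0.285891, 1.46040, 1.64604, 2.47525.
Z = Σ gᵢe^(−Eᵢ/kT) = 6·e^(−0.285891) + 6·e^(−1.46040) + 6·e^(−1.64604) + 2·e^(−2.47525) = 4.50807 + 1.39286 + 1.15687 + 0.168284 = 7.22608.
⟨E⟩ = 6.31067, ⟨E²⟩ = 67.8030.
C_V/k_B = (⟨E²⟩ − ⟨E⟩²)/(kT)² = (67.8030 − 39.8246)/65.2864 = 0.4285.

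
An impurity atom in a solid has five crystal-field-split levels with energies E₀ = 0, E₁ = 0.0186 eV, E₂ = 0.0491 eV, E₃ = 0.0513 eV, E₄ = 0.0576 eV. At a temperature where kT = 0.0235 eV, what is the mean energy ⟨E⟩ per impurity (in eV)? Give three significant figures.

Eᵢ/kT = 0, 0.79149, 2.0894, 2.1830, 2.4511.
Z = Σ e^(−Eᵢ/kT) = e^(−0) + e^(−0.79149) + e^(−2.0894) + e^(−2.1830) + e^(−2.4511) = 1.0000 + 0.45317 + 0.12376 + 0.11270 + 0.086199 = 1.7758.
⟨E⟩ = Σ Eᵢ e^(−Eᵢ/kT) / Z = (0·1.0000 + 0.0186·0.45317 + 0.0491·0.12376 + 0.0513·0.11270 + 0.0576·0.086199) / 1.7758 = 0.0142 eV.

0.0142 eV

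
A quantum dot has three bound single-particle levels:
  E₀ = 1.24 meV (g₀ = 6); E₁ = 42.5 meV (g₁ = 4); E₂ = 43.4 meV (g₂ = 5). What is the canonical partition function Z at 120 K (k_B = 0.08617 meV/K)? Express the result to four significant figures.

k_BT = 0.08617 × 120 K = 10.3404 meV.
Eᵢ/kT = 0.119918, 4.11009, 4.19713.
Z = Σ gᵢe^(−Eᵢ/kT) = 6·e^(−0.119918) + 4·e^(−4.11009) + 5·e^(−4.19713) = 5.32196 + 0.0656252 + 0.0751934 = 5.46278.

Z = 5.463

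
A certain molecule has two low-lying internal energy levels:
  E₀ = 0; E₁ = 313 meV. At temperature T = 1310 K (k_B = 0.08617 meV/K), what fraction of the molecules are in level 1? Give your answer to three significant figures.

0.0588

k_BT = 0.08617 × 1310 K = 112.88 meV.
Eᵢ/kT = 0, 2.7729.
Z = Σ e^(−Eᵢ/kT) = e^(−0) + e^(−2.7729) = 1.0000 + 0.062481 = 1.0625.
P₁ = e^(−E₁/kT) / Z = 0.062481/1.0625 = 0.0588.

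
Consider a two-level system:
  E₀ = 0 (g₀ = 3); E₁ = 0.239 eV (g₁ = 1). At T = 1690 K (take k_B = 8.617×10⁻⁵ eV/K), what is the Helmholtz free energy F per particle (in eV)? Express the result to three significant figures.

k_BT = 8.617×10⁻⁵ × 1690 K = 0.14563 eV.
Eᵢ/kT = 0, 1.6411.
Z = Σ gᵢe^(−Eᵢ/kT) = 3·e^(−0) + 1·e^(−1.6411) = 3.0000 + 0.19377 = 3.1938.
F = −kT ln Z = −0.14563 × ln(3.1938) = −0.14563 × 1.1612 = -0.169 eV.

-0.169 eV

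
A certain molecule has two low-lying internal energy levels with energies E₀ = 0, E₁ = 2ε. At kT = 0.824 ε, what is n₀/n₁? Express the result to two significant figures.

n₀/n₁ = exp[−(E₀−E₁)/kT] = exp(−(-2ε)/(0.824ε)) = exp(2.427) = 11.

11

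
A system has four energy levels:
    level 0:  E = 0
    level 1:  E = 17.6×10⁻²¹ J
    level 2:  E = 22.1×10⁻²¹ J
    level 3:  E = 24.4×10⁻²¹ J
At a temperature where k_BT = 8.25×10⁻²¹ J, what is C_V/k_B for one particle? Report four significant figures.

Eᵢ/kT = 0, 2.13333, 2.67879, 2.95758.
Z = Σ e^(−Eᵢ/kT) = e^(−0) + e^(−2.13333) + e^(−2.67879) + e^(−2.95758) = 1.00000 + 0.118442 + 0.0686462 + 0.0519445 = 1.23903.
⟨E⟩ = 3.92977, ⟨E²⟩ = 81.6298.
C_V/k_B = (⟨E²⟩ − ⟨E⟩²)/(kT)² = (81.6298 − 15.4431)/68.0625 = 0.9724.

0.9724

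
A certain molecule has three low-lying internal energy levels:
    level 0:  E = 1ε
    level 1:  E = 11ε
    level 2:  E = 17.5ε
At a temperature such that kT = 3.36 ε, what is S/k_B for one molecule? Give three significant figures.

Eᵢ/kT = 0.29762, 3.2738, 5.2083.
Z = Σ e^(−Eᵢ/kT) = e^(−0.29762) + e^(−3.2738) + e^(−5.2083) = 0.74258 + 0.037862 + 0.0054710 = 0.78591.
⟨E⟩ = Σ EᵢPᵢ = 1.5966 ε.
S/k_B = ln Z + ⟨E⟩/kT = ln(0.78591) + 1.5966/3.36 = -0.24091 + 0.47518 = 0.234.

0.234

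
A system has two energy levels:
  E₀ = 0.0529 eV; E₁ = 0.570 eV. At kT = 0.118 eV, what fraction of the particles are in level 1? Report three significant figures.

Eᵢ/kT = 0.44831, 4.8305.
Z = Σ e^(−Eᵢ/kT) = e^(−0.44831) + e^(−4.8305) = 0.63871 + 0.0079825 = 0.64669.
P₁ = e^(−E₁/kT) / Z = 0.0079825/0.64669 = 0.0123.

0.0123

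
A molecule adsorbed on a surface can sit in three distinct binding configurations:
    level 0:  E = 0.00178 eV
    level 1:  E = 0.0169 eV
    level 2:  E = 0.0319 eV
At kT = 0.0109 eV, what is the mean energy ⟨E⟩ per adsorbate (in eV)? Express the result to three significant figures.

Eᵢ/kT = 0.16330, 1.5505, 2.9266.
Z = Σ e^(−Eᵢ/kT) = e^(−0.16330) + e^(−1.5505) + e^(−2.9266) = 0.84934 + 0.21214 + 0.053579 = 1.1151.
⟨E⟩ = Σ Eᵢ e^(−Eᵢ/kT) / Z = (0.00178·0.84934 + 0.0169·0.21214 + 0.0319·0.053579) / 1.1151 = 0.00610 eV.

0.00610 eV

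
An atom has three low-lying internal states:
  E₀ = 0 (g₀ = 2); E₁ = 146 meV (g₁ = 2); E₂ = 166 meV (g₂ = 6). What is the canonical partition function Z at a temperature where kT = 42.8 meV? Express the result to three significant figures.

Z = 2.19

Eᵢ/kT = 0, 3.4112, 3.8785.
Z = Σ gᵢe^(−Eᵢ/kT) = 2·e^(−0) + 2·e^(−3.4112) + 6·e^(−3.8785) = 2.0000 + 0.066003 + 0.12409 = 2.1901.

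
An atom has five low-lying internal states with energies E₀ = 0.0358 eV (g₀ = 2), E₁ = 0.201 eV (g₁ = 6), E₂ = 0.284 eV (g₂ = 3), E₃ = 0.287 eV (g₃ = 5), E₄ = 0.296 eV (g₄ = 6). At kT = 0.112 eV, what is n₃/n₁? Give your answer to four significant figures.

n₃/n₁ = (g₃/g₁) exp[−(E₃−E₁)/kT] = (5/6) × exp(−(0.086 eV)/(0.112 eV)) = (5/6) × exp(-0.767857) = 0.3867.

0.3867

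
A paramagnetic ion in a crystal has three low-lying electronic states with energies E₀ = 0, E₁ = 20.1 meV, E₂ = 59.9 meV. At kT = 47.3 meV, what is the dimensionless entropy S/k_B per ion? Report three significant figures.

0.988

Eᵢ/kT = 0, 0.42495, 1.2664.
Z = Σ e^(−Eᵢ/kT) = e^(−0) + e^(−0.42495) + e^(−1.2664) = 1.0000 + 0.65380 + 0.28184 = 1.9356.
⟨E⟩ = Σ EᵢPᵢ = 15.511 meV.
S/k_B = ln Z + ⟨E⟩/kT = ln(1.9356) + 15.511/47.3 = 0.66042 + 0.32793 = 0.988.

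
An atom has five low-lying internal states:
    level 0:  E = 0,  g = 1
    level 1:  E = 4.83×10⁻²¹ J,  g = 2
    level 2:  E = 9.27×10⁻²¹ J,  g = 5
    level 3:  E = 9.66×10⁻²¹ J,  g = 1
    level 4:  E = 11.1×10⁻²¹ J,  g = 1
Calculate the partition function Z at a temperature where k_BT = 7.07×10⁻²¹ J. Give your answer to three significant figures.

Eᵢ/kT = 0, 0.68317, 1.3112, 1.3663, 1.5700.
Z = Σ gᵢe^(−Eᵢ/kT) = 1·e^(−0) + 2·e^(−0.68317) + 5·e^(−1.3112) + 1·e^(−1.3663) + 1·e^(−1.5700) = 1.0000 + 1.0100 + 1.3475 + 0.25505 + 0.20805 = 3.8206.

Z = 3.82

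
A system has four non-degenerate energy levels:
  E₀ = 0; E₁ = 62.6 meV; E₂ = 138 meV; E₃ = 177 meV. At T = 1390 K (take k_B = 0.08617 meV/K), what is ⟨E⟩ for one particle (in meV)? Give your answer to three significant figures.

56.7 meV

k_BT = 0.08617 × 1390 K = 119.78 meV.
Eᵢ/kT = 0, 0.52262, 1.1521, 1.4777.
Z = Σ e^(−Eᵢ/kT) = e^(−0) + e^(−0.52262) + e^(−1.1521) + e^(−1.4777) = 1.0000 + 0.59296 + 0.31597 + 0.22816 = 2.1371.
⟨E⟩ = Σ Eᵢ e^(−Eᵢ/kT) / Z = (0·1.0000 + 62.6·0.59296 + 138·0.31597 + 177·0.22816) / 2.1371 = 56.7 meV.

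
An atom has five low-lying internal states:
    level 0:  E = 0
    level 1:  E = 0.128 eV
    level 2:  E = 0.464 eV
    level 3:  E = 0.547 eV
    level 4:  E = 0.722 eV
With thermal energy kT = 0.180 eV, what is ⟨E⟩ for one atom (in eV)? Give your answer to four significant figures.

0.08412 eV

Eᵢ/kT = 0, 0.711111, 2.57778, 3.03889, 4.01111.
Z = Σ e^(−Eᵢ/kT) = e^(−0) + e^(−0.711111) + e^(−2.57778) + e^(−3.03889) + e^(−4.01111) = 1.00000 + 0.491098 + 0.0759424 + 0.0478880 + 0.0181133 = 1.63304.
⟨E⟩ = Σ Eᵢ e^(−Eᵢ/kT) / Z = (0·1.00000 + 0.128·0.491098 + 0.464·0.0759424 + 0.547·0.0478880 + 0.722·0.0181133) / 1.63304 = 0.08412 eV.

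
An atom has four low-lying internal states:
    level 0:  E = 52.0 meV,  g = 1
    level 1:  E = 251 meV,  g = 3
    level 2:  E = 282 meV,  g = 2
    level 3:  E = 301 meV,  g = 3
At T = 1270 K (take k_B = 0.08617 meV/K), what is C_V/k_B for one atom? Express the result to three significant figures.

1.04

k_BT = 0.08617 × 1270 K = 109.44 meV.
Eᵢ/kT = 0.47515, 2.2935, 2.5768, 2.7504.
Z = Σ gᵢe^(−Eᵢ/kT) = 1·e^(−0.47515) + 3·e^(−2.2935) + 2·e^(−2.5768) + 3·e^(−2.7504) = 0.62179 + 0.30274 + 0.15203 + 0.19171 = 1.2683.
⟨E⟩ = 164.71 meV, ⟨E²⟩ = 39591 meV².
C_V/k_B = (⟨E²⟩ − ⟨E⟩²)/(kT)² = (39591 − 27129)/11977 = 1.04.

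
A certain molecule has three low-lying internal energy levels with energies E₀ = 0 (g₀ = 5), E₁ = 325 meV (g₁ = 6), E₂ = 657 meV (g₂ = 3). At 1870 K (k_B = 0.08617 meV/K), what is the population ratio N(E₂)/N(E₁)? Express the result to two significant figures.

0.064

k_BT = 0.08617 × 1870 K = 161.1 meV.
n₂/n₁ = (g₂/g₁) exp[−(E₂−E₁)/kT] = (3/6) × exp(−(332 meV)/(161.1 meV)) = (3/6) × exp(-2.061) = 0.064.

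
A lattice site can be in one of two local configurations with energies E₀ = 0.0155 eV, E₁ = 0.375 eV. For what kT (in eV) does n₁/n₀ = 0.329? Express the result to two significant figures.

n₁/n₀ = exp[−(E₁−E₀)/kT] = 0.329.
⇒ (E₁−E₀)/kT = ln(1/0.329) = ln(3.040) = 1.112.
kT = 0.3595 eV / 1.112 = 0.32 eV.

0.32 eV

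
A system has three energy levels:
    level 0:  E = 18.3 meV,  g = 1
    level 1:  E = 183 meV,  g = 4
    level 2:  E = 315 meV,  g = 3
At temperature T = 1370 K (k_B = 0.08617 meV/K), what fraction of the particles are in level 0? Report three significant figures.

0.448

k_BT = 0.08617 × 1370 K = 118.05 meV.
Eᵢ/kT = 0.15502, 1.5502, 2.6684.
Z = Σ gᵢe^(−Eᵢ/kT) = 1·e^(−0.15502) + 4·e^(−1.5502) + 3·e^(−2.6684) = 0.85640 + 0.84882 + 0.20809 = 1.9133.
P₀ = g₀ e^(−E₀/kT) / Z = 0.85640/1.9133 = 0.448.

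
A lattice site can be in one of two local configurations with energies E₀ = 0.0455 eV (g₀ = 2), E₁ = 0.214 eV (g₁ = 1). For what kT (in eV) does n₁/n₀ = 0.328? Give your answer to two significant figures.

0.40 eV

n₁/n₀ = (g₁/g₀) exp[−(E₁−E₀)/kT] = 0.328.
⇒ (E₁−E₀)/kT = ln((1/2)/0.328) = ln(1.524) = 0.4213.
kT = 0.1685 eV / 0.4213 = 0.40 eV.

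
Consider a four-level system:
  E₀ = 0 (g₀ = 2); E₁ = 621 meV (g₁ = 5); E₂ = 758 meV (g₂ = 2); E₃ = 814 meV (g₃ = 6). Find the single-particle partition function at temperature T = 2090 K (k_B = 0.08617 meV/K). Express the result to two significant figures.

k_BT = 0.08617 × 2090 K = 180.1 meV.
Eᵢ/kT = 0, 3.448, 4.209, 4.520.
Z = Σ gᵢe^(−Eᵢ/kT) = 2·e^(−0) + 5·e^(−3.448) + 2·e^(−4.209) + 6·e^(−4.520) = 2.000 + 0.1590 + 0.02972 + 0.06533 = 2.254.

Z = 2.3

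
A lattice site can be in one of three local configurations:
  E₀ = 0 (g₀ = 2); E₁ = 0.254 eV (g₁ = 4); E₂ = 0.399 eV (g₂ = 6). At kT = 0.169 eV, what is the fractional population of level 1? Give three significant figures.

Eᵢ/kT = 0, 1.5030, 2.3609.
Z = Σ gᵢe^(−Eᵢ/kT) = 2·e^(−0) + 4·e^(−1.5030) + 6·e^(−2.3609) = 2.0000 + 0.88985 + 0.56601 = 3.4559.
P₁ = g₁ e^(−E₁/kT) / Z = 0.88985/3.4559 = 0.257.

0.257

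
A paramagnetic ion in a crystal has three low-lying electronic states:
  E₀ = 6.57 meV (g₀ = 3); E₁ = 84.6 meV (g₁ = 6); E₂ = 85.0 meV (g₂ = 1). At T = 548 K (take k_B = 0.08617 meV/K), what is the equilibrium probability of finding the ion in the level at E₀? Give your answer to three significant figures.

0.691

k_BT = 0.08617 × 548 K = 47.221 meV.
Eᵢ/kT = 0.13913, 1.7916, 1.8000.
Z = Σ gᵢe^(−Eᵢ/kT) = 3·e^(−0.13913) + 6·e^(−1.7916) + 1·e^(−1.8000) = 2.6103 + 1.0002 + 0.16530 = 3.7758.
P₀ = g₀ e^(−E₀/kT) / Z = 2.6103/3.7758 = 0.691.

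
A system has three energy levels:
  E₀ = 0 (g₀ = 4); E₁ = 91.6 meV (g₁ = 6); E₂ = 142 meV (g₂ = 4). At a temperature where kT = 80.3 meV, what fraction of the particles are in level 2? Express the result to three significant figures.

Eᵢ/kT = 0, 1.1407, 1.7684.
Z = Σ gᵢe^(−Eᵢ/kT) = 4·e^(−0) + 6·e^(−1.1407) + 4·e^(−1.7684) = 4.0000 + 1.9176 + 0.68242 = 6.6000.
P₂ = g₂ e^(−E₂/kT) / Z = 0.68242/6.6000 = 0.103.

0.103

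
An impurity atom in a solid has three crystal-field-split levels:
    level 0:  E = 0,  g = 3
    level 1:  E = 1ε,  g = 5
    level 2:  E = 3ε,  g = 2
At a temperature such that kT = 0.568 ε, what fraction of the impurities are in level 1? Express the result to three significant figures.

Eᵢ/kT = 0, 1.7606, 5.2817.
Z = Σ gᵢe^(−Eᵢ/kT) = 3·e^(−0) + 5·e^(−1.7606) + 2·e^(−5.2817) = 3.0000 + 0.85971 + 0.010168 = 3.8699.
P₁ = g₁ e^(−E₁/kT) / Z = 0.85971/3.8699 = 0.222.

0.222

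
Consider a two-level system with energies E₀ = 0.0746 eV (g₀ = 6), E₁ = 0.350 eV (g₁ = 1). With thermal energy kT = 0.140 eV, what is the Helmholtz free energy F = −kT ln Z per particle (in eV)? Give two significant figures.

Eᵢ/kT = 0.5329, 2.500.
Z = Σ gᵢe^(−Eᵢ/kT) = 6·e^(−0.5329) + 1·e^(−2.500) = 3.521 + 0.08208 = 3.603.
F = −kT ln Z = −0.140 × ln(3.603) = −0.140 × 1.282 = -0.18 eV.

-0.18 eV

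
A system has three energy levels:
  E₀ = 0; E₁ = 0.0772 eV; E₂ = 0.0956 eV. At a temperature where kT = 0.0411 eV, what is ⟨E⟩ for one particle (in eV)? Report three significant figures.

0.0169 eV

Eᵢ/kT = 0, 1.8783, 2.3260.
Z = Σ e^(−Eᵢ/kT) = e^(−0) + e^(−1.8783) + e^(−2.3260) = 1.0000 + 0.15285 + 0.097686 = 1.2505.
⟨E⟩ = Σ Eᵢ e^(−Eᵢ/kT) / Z = (0·1.0000 + 0.0772·0.15285 + 0.0956·0.097686) / 1.2505 = 0.0169 eV.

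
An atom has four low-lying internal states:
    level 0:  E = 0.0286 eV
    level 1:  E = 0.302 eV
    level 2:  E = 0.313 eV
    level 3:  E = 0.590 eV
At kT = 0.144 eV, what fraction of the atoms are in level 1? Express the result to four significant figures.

Eᵢ/kT = 0.198611, 2.09722, 2.17361, 4.09722.
Z = Σ e^(−Eᵢ/kT) = e^(−0.198611) + e^(−2.09722) + e^(−2.17361) + e^(−4.09722) = 0.819869 + 0.122797 + 0.113766 + 0.0166188 = 1.07305.
P₁ = e^(−E₁/kT) / Z = 0.122797/1.07305 = 0.1144.

0.1144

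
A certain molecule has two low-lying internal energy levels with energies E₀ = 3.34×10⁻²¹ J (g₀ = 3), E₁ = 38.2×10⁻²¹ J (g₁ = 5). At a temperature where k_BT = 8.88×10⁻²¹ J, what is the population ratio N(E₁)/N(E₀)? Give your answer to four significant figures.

0.03288

n₁/n₀ = (g₁/g₀) exp[−(E₁−E₀)/kT] = (5/3) × exp(−(34.86 ×10⁻²¹ J)/(8.88 ×10⁻²¹ J)) = (5/3) × exp(-3.92568) = 0.03288.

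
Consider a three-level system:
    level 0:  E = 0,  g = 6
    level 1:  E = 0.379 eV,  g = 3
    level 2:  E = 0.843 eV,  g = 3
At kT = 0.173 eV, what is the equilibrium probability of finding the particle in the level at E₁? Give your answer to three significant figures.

0.0528

Eᵢ/kT = 0, 2.1908, 4.8728.
Z = Σ gᵢe^(−Eᵢ/kT) = 6·e^(−0) + 3·e^(−2.1908) + 3·e^(−4.8728) = 6.0000 + 0.33548 + 0.022956 = 6.3584.
P₁ = g₁ e^(−E₁/kT) / Z = 0.33548/6.3584 = 0.0528.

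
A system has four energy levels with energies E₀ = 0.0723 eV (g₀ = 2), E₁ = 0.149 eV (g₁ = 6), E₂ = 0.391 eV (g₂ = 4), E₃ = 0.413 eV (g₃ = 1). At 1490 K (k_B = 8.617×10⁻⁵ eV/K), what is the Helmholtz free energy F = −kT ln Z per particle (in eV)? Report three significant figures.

-0.151 eV

k_BT = 8.617×10⁻⁵ × 1490 K = 0.12839 eV.
Eᵢ/kT = 0.56313, 1.1605, 3.0454, 3.2168.
Z = Σ gᵢe^(−Eᵢ/kT) = 2·e^(−0.56313) + 6·e^(−1.1605) + 4·e^(−3.0454) + 1·e^(−3.2168) = 1.1388 + 1.8800 + 0.19031 + 0.040083 = 3.2492.
F = −kT ln Z = −0.12839 × ln(3.2492) = −0.12839 × 1.1784 = -0.151 eV.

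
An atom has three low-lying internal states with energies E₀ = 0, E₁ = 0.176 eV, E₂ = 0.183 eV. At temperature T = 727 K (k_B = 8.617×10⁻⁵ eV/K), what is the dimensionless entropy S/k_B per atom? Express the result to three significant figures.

0.401

k_BT = 8.617×10⁻⁵ × 727 K = 0.062646 eV.
Eᵢ/kT = 0, 2.8094, 2.9212.
Z = Σ e^(−Eᵢ/kT) = e^(−0) + e^(−2.8094) + e^(−2.9212) = 1.0000 + 0.060241 + 0.053869 = 1.1141.
⟨E⟩ = Σ EᵢPᵢ = 0.018365 eV.
S/k_B = ln Z + ⟨E⟩/kT = ln(1.1141) + 0.018365/0.062646 = 0.10805 + 0.29316 = 0.401.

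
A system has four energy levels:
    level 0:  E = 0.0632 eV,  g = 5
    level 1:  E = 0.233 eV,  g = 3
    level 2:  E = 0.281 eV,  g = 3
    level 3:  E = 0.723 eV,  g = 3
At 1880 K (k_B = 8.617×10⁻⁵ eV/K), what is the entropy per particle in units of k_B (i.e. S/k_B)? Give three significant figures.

2.27

k_BT = 8.617×10⁻⁵ × 1880 K = 0.16200 eV.
Eᵢ/kT = 0.39012, 1.4383, 1.7346, 4.4630.
Z = Σ gᵢe^(−Eᵢ/kT) = 5·e^(−0.39012) + 3·e^(−1.4383) + 3·e^(−1.7346) + 3·e^(−4.4630) = 3.3849 + 0.71199 + 0.52941 + 0.034583 = 4.6609.
⟨E⟩ = Σ EᵢPᵢ = 0.11877 eV.
S/k_B = ln Z + ⟨E⟩/kT = ln(4.6609) + 0.11877/0.16200 = 1.5392 + 0.73315 = 2.27.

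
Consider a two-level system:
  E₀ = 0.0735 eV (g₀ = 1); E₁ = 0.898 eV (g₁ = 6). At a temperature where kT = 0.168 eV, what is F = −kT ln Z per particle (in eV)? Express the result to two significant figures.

0.066 eV

Eᵢ/kT = 0.4375, 5.345.
Z = Σ gᵢe^(−Eᵢ/kT) = 1·e^(−0.4375) + 6·e^(−5.345) = 0.6456 + 0.02863 = 0.6742.
F = −kT ln Z = −0.168 × ln(0.6742) = −0.168 × -0.3942 = 0.066 eV.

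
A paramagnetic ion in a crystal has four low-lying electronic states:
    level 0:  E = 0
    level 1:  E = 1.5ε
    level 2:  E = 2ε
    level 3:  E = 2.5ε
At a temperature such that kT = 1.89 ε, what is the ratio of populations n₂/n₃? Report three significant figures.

n₂/n₃ = exp[−(E₂−E₃)/kT] = exp(−(-0.5ε)/(1.89ε)) = exp(0.26455) = 1.30.

1.30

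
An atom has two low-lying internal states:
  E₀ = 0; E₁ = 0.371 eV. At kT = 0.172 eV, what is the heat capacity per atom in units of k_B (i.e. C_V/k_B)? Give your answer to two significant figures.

0.43

Eᵢ/kT = 0, 2.157.
Z = Σ e^(−Eᵢ/kT) = e^(−0) + e^(−2.157) = 1.000 + 0.1157 = 1.116.
⟨E⟩ = 0.03846 eV, ⟨E²⟩ = 0.01427 eV².
C_V/k_B = (⟨E²⟩ − ⟨E⟩²)/(kT)² = (0.01427 − 0.001479)/0.02958 = 0.43.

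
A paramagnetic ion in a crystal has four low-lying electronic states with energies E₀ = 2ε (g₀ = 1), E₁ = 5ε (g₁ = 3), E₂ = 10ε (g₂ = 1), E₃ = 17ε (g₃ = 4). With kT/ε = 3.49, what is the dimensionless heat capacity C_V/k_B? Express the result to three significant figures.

Eᵢ/kT = 0.57307, 1.4327, 2.8653, 4.8711.
Z = Σ gᵢe^(−Eᵢ/kT) = 1·e^(−0.57307) + 3·e^(−1.4327) + 1·e^(−2.8653) + 4·e^(−4.8711) = 0.56379 + 0.71599 + 0.056966 + 0.030660 = 1.3674.
⟨E⟩ = 4.2405 ε, ⟨E²⟩ = 25.386 ε².
C_V/k_B = (⟨E²⟩ − ⟨E⟩²)/(kT)² = (25.386 − 17.982)/12.180 = 0.608.

0.608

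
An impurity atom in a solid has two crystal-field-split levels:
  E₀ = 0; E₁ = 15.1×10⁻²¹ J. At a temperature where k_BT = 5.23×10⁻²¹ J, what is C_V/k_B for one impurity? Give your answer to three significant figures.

Eᵢ/kT = 0, 2.8872.
Z = Σ e^(−Eᵢ/kT) = e^(−0) + e^(−2.8872) = 1.0000 + 0.055732 = 1.0557.
⟨E⟩ = 0.79715, ⟨E²⟩ = 12.037.
C_V/k_B = (⟨E²⟩ − ⟨E⟩²)/(kT)² = (12.037 − 0.63545)/27.353 = 0.417.

0.417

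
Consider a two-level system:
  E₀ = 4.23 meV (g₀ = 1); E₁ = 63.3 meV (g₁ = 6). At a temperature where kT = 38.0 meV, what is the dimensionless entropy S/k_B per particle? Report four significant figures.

Eᵢ/kT = 0.111316, 1.66579.
Z = Σ gᵢe^(−Eᵢ/kT) = 1·e^(−0.111316) + 6·e^(−1.66579) = 0.894656 + 1.13425 = 2.02891.
⟨E⟩ = Σ EᵢPᵢ = 37.2527 meV.
S/k_B = ln Z + ⟨E⟩/kT = ln(2.02891) + 37.2527/38.0 = 0.707499 + 0.980334 = 1.688.

1.688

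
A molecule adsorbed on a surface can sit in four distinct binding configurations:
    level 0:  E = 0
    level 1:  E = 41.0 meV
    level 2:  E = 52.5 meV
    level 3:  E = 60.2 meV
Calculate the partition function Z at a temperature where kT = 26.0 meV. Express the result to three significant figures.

Z = 1.44

Eᵢ/kT = 0, 1.5769, 2.0192, 2.3154.
Z = Σ e^(−Eᵢ/kT) = e^(−0) + e^(−1.5769) + e^(−2.0192) + e^(−2.3154) = 1.0000 + 0.20661 + 0.13276 + 0.098727 = 1.4381.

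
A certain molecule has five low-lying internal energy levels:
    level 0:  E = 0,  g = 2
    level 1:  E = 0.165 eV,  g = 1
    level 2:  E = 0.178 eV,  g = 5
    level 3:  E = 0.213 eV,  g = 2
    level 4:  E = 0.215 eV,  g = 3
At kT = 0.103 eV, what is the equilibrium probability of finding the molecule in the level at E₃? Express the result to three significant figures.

0.0681

Eᵢ/kT = 0, 1.6019, 1.7282, 2.0680, 2.0874.
Z = Σ gᵢe^(−Eᵢ/kT) = 2·e^(−0) + 1·e^(−1.6019) + 5·e^(−1.7282) + 2·e^(−2.0680) + 3·e^(−2.0874) = 2.0000 + 0.20151 + 0.88802 + 0.25288 + 0.37203 = 3.7144.
P₃ = g₃ e^(−E₃/kT) / Z = 0.25288/3.7144 = 0.0681.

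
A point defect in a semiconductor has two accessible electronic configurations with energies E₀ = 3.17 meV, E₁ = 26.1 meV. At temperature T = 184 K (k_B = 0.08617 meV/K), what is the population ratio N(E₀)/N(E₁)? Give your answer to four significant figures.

4.247

k_BT = 0.08617 × 184 K = 15.8553 meV.
n₀/n₁ = exp[−(E₀−E₁)/kT] = exp(−(-22.93 meV)/(15.8553 meV)) = exp(1.44620) = 4.247.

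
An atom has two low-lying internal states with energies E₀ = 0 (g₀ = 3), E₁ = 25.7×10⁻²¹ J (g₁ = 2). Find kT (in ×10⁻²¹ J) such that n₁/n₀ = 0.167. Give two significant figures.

n₁/n₀ = (g₁/g₀) exp[−(E₁−E₀)/kT] = 0.167.
⇒ (E₁−E₀)/kT = ln((2/3)/0.167) = ln(3.992) = 1.384.
kT = 25.7 ×10⁻²¹ J / 1.384 = 19 ×10⁻²¹ J.

19 ×10⁻²¹ J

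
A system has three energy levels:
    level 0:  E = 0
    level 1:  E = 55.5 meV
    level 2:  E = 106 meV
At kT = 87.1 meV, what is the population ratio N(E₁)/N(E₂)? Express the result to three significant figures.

1.79

n₁/n₂ = exp[−(E₁−E₂)/kT] = exp(−(-50.5 meV)/(87.1 meV)) = exp(0.57979) = 1.79.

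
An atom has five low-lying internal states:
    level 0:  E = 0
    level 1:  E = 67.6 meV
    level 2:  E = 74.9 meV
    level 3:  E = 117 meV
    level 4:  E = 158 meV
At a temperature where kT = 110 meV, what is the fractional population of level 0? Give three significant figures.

Eᵢ/kT = 0, 0.61455, 0.68091, 1.0636, 1.4364.
Z = Σ e^(−Eᵢ/kT) = e^(−0) + e^(−0.61455) + e^(−0.68091) + e^(−1.0636) + e^(−1.4364) = 1.0000 + 0.54088 + 0.50616 + 0.34521 + 0.23778 = 2.6300.
P₀ = e^(−E₀/kT) / Z = 1.0000/2.6300 = 0.380.

0.380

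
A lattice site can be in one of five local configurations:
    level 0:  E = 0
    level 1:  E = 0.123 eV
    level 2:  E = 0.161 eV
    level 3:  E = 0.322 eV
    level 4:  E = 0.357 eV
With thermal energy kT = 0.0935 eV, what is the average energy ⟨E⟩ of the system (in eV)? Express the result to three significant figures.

Eᵢ/kT = 0, 1.3155, 1.7219, 3.4439, 3.8182.
Z = Σ e^(−Eᵢ/kT) = e^(−0) + e^(−1.3155) + e^(−1.7219) + e^(−3.4439) + e^(−3.8182) = 1.0000 + 0.26834 + 0.17873 + 0.031940 + 0.021967 = 1.5010.
⟨E⟩ = Σ Eᵢ e^(−Eᵢ/kT) / Z = (0·1.0000 + 0.123·0.26834 + 0.161·0.17873 + 0.322·0.031940 + 0.357·0.021967) / 1.5010 = 0.0532 eV.

0.0532 eV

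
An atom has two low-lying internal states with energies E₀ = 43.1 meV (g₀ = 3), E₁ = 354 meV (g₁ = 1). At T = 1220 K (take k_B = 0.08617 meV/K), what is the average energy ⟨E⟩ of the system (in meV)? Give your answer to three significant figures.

48.4 meV

k_BT = 0.08617 × 1220 K = 105.13 meV.
Eᵢ/kT = 0.40997, 3.3673.
Z = Σ gᵢe^(−Eᵢ/kT) = 3·e^(−0.40997) + 1·e^(−3.3673) = 1.9910 + 0.034483 = 2.0255.
⟨E⟩ = Σ Eᵢ gᵢe^(−Eᵢ/kT) / Z = (43.1·1.9910 + 354·0.034483) / 2.0255 = 48.4 meV.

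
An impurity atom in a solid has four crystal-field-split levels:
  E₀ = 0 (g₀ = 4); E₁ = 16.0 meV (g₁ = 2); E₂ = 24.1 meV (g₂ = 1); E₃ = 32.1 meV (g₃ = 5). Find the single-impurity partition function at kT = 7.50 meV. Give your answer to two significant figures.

Eᵢ/kT = 0, 2.133, 3.213, 4.280.
Z = Σ gᵢe^(−Eᵢ/kT) = 4·e^(−0) + 2·e^(−2.133) + 1·e^(−3.213) + 5·e^(−4.280) = 4.000 + 0.2370 + 0.04024 + 0.06921 = 4.346.

Z = 4.3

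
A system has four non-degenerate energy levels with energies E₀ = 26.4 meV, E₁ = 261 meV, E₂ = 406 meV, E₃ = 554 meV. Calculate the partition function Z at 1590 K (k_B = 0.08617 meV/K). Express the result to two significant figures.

Z = 1.0

k_BT = 0.08617 × 1590 K = 137.0 meV.
Eᵢ/kT = 0.1927, 1.905, 2.964, 4.044.
Z = Σ e^(−Eᵢ/kT) = e^(−0.1927) + e^(−1.905) + e^(−2.964) + e^(−4.044) = 0.8247 + 0.1488 + 0.05161 + 0.01753 = 1.043.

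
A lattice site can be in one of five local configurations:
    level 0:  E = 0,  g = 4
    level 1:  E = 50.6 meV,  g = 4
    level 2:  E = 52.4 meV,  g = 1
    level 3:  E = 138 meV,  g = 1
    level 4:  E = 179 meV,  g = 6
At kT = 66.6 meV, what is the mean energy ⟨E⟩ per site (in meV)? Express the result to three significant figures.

Eᵢ/kT = 0, 0.75976, 0.78679, 2.0721, 2.6877.
Z = Σ gᵢe^(−Eᵢ/kT) = 4·e^(−0) + 4·e^(−0.75976) + 1·e^(−0.78679) + 1·e^(−2.0721) + 6·e^(−2.6877) = 4.0000 + 1.8711 + 0.45530 + 0.12592 + 0.40822 = 6.8605.
⟨E⟩ = Σ Eᵢ gᵢe^(−Eᵢ/kT) / Z = (0·4.0000 + 50.6·1.8711 + 52.4·0.45530 + 138·0.12592 + 179·0.40822) / 6.8605 = 30.5 meV.

30.5 meV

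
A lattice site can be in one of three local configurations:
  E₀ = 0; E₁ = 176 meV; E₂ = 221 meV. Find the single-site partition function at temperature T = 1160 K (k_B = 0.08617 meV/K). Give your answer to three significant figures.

k_BT = 0.08617 × 1160 K = 99.957 meV.
Eᵢ/kT = 0, 1.7608, 2.2110.
Z = Σ e^(−Eᵢ/kT) = e^(−0) + e^(−1.7608) + e^(−2.2110) = 1.0000 + 0.17191 + 0.10959 = 1.2815.

Z = 1.28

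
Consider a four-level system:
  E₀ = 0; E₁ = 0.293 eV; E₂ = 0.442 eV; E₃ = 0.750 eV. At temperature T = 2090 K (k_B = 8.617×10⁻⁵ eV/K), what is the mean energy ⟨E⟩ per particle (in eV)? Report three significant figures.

k_BT = 8.617×10⁻⁵ × 2090 K = 0.18010 eV.
Eᵢ/kT = 0, 1.6269, 2.4542, 4.1644.
Z = Σ e^(−Eᵢ/kT) = e^(−0) + e^(−1.6269) + e^(−2.4542) + e^(−4.1644) = 1.0000 + 0.19654 + 0.085932 + 0.015539 = 1.2980.
⟨E⟩ = Σ Eᵢ e^(−Eᵢ/kT) / Z = (0·1.0000 + 0.293·0.19654 + 0.442·0.085932 + 0.750·0.015539) / 1.2980 = 0.0826 eV.

0.0826 eV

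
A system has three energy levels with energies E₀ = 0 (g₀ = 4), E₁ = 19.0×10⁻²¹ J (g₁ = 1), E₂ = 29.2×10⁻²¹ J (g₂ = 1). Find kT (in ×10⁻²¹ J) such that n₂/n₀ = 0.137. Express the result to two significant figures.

49 ×10⁻²¹ J

n₂/n₀ = (g₂/g₀) exp[−(E₂−E₀)/kT] = 0.137.
⇒ (E₂−E₀)/kT = ln((1/4)/0.137) = ln(1.825) = 0.6016.
kT = 29.2 ×10⁻²¹ J / 0.6016 = 49 ×10⁻²¹ J.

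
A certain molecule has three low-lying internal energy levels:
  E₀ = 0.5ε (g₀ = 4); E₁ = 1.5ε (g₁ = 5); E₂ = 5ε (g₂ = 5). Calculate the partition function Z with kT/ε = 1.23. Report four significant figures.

Eᵢ/kT = 0.406504, 1.21951, 4.06504.
Z = Σ gᵢe^(−Eᵢ/kT) = 4·e^(−0.406504) + 5·e^(−1.21951) + 5·e^(−4.06504) = 2.66390 + 1.47687 + 0.0858115 = 4.22658.

Z = 4.227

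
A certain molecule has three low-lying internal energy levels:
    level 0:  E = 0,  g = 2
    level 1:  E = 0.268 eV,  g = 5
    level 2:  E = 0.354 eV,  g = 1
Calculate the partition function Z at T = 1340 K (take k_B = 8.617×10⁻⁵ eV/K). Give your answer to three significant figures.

k_BT = 8.617×10⁻⁵ × 1340 K = 0.11547 eV.
Eᵢ/kT = 0, 2.3209, 3.0657.
Z = Σ gᵢe^(−Eᵢ/kT) = 2·e^(−0) + 5·e^(−2.3209) + 1·e^(−3.0657) = 2.0000 + 0.49093 + 0.046621 = 2.5376.

Z = 2.54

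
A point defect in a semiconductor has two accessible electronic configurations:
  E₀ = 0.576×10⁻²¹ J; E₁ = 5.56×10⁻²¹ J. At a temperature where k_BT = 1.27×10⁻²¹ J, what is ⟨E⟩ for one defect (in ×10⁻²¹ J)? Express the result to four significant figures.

0.6725 ×10⁻²¹ J

Eᵢ/kT = 0.453543, 4.37795.
Z = Σ e^(−Eᵢ/kT) = e^(−0.453543) + e^(−4.37795) = 0.635373 + 0.0125511 = 0.647924.
⟨E⟩ = Σ Eᵢ e^(−Eᵢ/kT) / Z = (0.576·0.635373 + 5.56·0.0125511) / 0.647924 = 0.6725 ×10⁻²¹ J.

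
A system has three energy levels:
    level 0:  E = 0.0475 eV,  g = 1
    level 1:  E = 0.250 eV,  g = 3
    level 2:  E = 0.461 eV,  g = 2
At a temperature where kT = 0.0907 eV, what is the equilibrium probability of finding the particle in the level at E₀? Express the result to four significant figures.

Eᵢ/kT = 0.523705, 2.75634, 5.08269.
Z = Σ gᵢe^(−Eᵢ/kT) = 1·e^(−0.523705) + 3·e^(−2.75634) + 2·e^(−5.08269) = 0.592322 + 0.190572 + 0.0124064 = 0.795300.
P₀ = g₀ e^(−E₀/kT) / Z = 0.592322/0.795300 = 0.7448.

0.7448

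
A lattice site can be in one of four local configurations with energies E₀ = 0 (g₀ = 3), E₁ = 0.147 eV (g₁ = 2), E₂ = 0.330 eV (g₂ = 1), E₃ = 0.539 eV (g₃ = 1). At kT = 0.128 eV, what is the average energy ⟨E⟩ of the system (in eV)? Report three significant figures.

Eᵢ/kT = 0, 1.1484, 2.5781, 4.2109.
Z = Σ gᵢe^(−Eᵢ/kT) = 3·e^(−0) + 2·e^(−1.1484) + 1·e^(−2.5781) + 1·e^(−4.2109) = 3.0000 + 0.63429 + 0.075918 + 0.014833 = 3.7250.
⟨E⟩ = Σ Eᵢ gᵢe^(−Eᵢ/kT) / Z = (0·3.0000 + 0.147·0.63429 + 0.330·0.075918 + 0.539·0.014833) / 3.7250 = 0.0339 eV.

0.0339 eV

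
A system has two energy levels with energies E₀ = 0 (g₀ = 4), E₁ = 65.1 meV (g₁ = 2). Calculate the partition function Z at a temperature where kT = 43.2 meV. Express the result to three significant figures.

Eᵢ/kT = 0, 1.5069.
Z = Σ gᵢe^(−Eᵢ/kT) = 4·e^(−0) + 2·e^(−1.5069) = 4.0000 + 0.44319 = 4.4432.

Z = 4.44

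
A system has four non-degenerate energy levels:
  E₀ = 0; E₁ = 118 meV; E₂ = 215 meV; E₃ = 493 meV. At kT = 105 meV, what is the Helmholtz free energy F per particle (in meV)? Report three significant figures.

-40.0 meV

Eᵢ/kT = 0, 1.1238, 2.0476, 4.6952.
Z = Σ e^(−Eᵢ/kT) = e^(−0) + e^(−1.1238) + e^(−2.0476) + e^(−4.6952) = 1.0000 + 0.32504 + 0.12904 + 0.0091390 = 1.4632.
F = −kT ln Z = −105 × ln(1.4632) = −105 × 0.38063 = -40.0 meV.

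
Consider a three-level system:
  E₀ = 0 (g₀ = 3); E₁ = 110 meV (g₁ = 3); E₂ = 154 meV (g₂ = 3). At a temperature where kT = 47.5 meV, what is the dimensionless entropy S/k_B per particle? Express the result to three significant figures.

1.54

Eᵢ/kT = 0, 2.3158, 3.2421.
Z = Σ gᵢe^(−Eᵢ/kT) = 3·e^(−0) + 3·e^(−2.3158) + 3·e^(−3.2421) = 3.0000 + 0.29606 + 0.11725 = 3.4133.
⟨E⟩ = Σ EᵢPᵢ = 14.831 meV.
S/k_B = ln Z + ⟨E⟩/kT = ln(3.4133) + 14.831/47.5 = 1.2277 + 0.31223 = 1.54.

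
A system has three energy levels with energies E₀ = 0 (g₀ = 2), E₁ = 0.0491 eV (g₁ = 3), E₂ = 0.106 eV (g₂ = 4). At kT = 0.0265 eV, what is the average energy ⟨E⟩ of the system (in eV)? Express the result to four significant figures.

Eᵢ/kT = 0, 1.85283, 4.00000.
Z = Σ gᵢe^(−Eᵢ/kT) = 2·e^(−0) + 3·e^(−1.85283) + 4·e^(−4.00000) = 2.00000 + 0.470378 + 0.0732626 = 2.54364.
⟨E⟩ = Σ Eᵢ gᵢe^(−Eᵢ/kT) / Z = (0·2.00000 + 0.0491·0.470378 + 0.106·0.0732626) / 2.54364 = 0.01213 eV.

0.01213 eV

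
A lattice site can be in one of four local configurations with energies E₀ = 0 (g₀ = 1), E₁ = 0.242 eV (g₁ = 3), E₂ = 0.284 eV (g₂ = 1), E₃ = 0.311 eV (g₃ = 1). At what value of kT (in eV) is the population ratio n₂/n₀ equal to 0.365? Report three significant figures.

n₂/n₀ = (g₂/g₀) exp[−(E₂−E₀)/kT] = 0.365.
⇒ (E₂−E₀)/kT = ln((1/1)/0.365) = ln(2.7397) = 1.0078.
kT = 0.284 eV / 1.0078 = 0.282 eV.

0.282 eV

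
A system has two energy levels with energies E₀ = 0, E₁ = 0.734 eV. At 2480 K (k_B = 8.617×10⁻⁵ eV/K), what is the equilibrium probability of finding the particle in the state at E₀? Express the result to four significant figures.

k_BT = 8.617×10⁻⁵ × 2480 K = 0.213702 eV.
Eᵢ/kT = 0, 3.43469.
Z = Σ e^(−Eᵢ/kT) = e^(−0) + e^(−3.43469) = 1.00000 + 0.0322354 = 1.03224.
P₀ = e^(−E₀/kT) / Z = 1.00000/1.03224 = 0.9688.

0.9688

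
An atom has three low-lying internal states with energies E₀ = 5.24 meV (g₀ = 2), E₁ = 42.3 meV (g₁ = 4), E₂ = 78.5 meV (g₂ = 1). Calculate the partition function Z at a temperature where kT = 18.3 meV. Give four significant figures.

Z = 1.912

Eᵢ/kT = 0.286339, 2.31148, 4.28962.
Z = Σ gᵢe^(−Eᵢ/kT) = 2·e^(−0.286339) + 4·e^(−2.31148) + 1·e^(−4.28962) = 1.50202 + 0.396458 + 0.0137101 = 1.91219.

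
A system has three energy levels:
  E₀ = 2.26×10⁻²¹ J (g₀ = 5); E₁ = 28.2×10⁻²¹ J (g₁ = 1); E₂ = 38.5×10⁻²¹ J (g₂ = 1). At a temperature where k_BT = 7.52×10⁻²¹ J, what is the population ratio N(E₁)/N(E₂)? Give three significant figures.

n₁/n₂ = (g₁/g₂) exp[−(E₁−E₂)/kT] = (1/1) × exp(−(-10.3 ×10⁻²¹ J)/(7.52 ×10⁻²¹ J)) = (1/1) × exp(1.3697) = 3.93.

3.93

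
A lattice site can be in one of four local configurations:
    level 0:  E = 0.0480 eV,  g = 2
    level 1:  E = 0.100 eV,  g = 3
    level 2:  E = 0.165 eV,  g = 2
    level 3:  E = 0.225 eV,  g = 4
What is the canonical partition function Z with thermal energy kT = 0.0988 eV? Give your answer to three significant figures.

Z = 3.11

Eᵢ/kT = 0.48583, 1.0121, 1.6700, 2.2773.
Z = Σ gᵢe^(−Eᵢ/kT) = 2·e^(−0.48583) + 3·e^(−1.0121) + 2·e^(−1.6700) + 4·e^(−2.2773) = 1.2304 + 1.0904 + 0.37649 + 0.41024 = 3.1075.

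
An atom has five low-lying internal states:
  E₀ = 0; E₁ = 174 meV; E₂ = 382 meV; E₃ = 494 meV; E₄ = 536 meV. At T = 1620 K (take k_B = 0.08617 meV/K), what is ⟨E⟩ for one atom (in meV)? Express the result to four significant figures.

71.75 meV

k_BT = 0.08617 × 1620 K = 139.595 meV.
Eᵢ/kT = 0, 1.24646, 2.73649, 3.53881, 3.83968.
Z = Σ e^(−Eᵢ/kT) = e^(−0) + e^(−1.24646) + e^(−2.73649) + e^(−3.53881) + e^(−3.83968) = 1.00000 + 0.287521 + 0.0647974 + 0.0290479 + 0.0215005 = 1.40287.
⟨E⟩ = Σ Eᵢ e^(−Eᵢ/kT) / Z = (0·1.00000 + 174·0.287521 + 382·0.0647974 + 494·0.0290479 + 536·0.0215005) / 1.40287 = 71.75 meV.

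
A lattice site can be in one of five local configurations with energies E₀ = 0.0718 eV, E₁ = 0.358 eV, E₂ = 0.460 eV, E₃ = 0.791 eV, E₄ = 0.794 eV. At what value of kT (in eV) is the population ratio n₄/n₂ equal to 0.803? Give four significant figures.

1.522 eV

n₄/n₂ = exp[−(E₄−E₂)/kT] = 0.803.
⇒ (E₄−E₂)/kT = ln(1/0.803) = ln(1.24533) = 0.219401.
kT = 0.334 eV / 0.219401 = 1.522 eV.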